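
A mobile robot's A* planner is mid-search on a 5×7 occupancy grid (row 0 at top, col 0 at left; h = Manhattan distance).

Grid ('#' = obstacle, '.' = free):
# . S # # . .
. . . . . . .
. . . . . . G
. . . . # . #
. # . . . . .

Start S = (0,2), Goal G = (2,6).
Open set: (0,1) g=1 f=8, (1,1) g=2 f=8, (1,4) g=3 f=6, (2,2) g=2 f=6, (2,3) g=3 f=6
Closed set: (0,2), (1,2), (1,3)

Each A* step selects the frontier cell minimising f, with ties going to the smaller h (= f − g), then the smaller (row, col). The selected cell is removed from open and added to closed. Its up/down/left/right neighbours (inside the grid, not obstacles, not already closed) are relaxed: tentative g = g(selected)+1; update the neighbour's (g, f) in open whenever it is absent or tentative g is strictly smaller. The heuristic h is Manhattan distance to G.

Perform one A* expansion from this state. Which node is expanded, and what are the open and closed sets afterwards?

step 1: expand (1,4) (f=6, h=3) → closed; open now [(0,1) g=1 f=8, (1,1) g=2 f=8, (1,5) g=4 f=6, (2,2) g=2 f=6, (2,3) g=3 f=6, (2,4) g=4 f=6]

expanded=(1,4); open=[(0,1) g=1 f=8, (1,1) g=2 f=8, (1,5) g=4 f=6, (2,2) g=2 f=6, (2,3) g=3 f=6, (2,4) g=4 f=6]; closed=[(0,2), (1,2), (1,3), (1,4)]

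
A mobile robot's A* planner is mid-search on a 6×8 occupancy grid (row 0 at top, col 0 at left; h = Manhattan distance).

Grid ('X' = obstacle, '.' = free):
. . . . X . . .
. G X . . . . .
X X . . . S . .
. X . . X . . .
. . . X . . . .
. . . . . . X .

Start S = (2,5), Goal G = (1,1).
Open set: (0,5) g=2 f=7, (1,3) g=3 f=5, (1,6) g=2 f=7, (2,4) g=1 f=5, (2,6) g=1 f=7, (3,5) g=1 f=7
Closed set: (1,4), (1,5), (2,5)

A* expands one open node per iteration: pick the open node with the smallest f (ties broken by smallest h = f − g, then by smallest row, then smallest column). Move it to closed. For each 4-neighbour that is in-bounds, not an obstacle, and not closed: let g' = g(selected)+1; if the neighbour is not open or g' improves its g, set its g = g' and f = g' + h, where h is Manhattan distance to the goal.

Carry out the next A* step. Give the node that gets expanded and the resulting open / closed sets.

expanded=(1,3); open=[(0,3) g=4 f=7, (0,5) g=2 f=7, (1,6) g=2 f=7, (2,3) g=4 f=7, (2,4) g=1 f=5, (2,6) g=1 f=7, (3,5) g=1 f=7]; closed=[(1,3), (1,4), (1,5), (2,5)]

step 1: expand (1,3) (f=5, h=2) → closed; open now [(0,3) g=4 f=7, (0,5) g=2 f=7, (1,6) g=2 f=7, (2,3) g=4 f=7, (2,4) g=1 f=5, (2,6) g=1 f=7, (3,5) g=1 f=7]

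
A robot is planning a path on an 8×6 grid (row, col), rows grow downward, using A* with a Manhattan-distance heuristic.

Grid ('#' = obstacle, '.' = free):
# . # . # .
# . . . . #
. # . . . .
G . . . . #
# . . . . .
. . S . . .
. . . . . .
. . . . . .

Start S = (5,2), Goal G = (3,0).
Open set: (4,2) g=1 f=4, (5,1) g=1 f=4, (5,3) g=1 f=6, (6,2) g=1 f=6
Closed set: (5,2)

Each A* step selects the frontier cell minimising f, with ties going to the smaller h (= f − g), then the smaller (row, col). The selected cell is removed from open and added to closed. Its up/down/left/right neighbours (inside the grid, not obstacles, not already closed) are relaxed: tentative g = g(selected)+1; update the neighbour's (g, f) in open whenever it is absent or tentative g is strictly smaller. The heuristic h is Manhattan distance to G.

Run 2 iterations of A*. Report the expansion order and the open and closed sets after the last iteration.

step 1: expand (4,2) (f=4, h=3) → closed; open now [(3,2) g=2 f=4, (4,1) g=2 f=4, (4,3) g=2 f=6, (5,1) g=1 f=4, (5,3) g=1 f=6, (6,2) g=1 f=6]
step 2: expand (3,2) (f=4, h=2) → closed; open now [(2,2) g=3 f=6, (3,1) g=3 f=4, (3,3) g=3 f=6, (4,1) g=2 f=4, (4,3) g=2 f=6, (5,1) g=1 f=4, (5,3) g=1 f=6, (6,2) g=1 f=6]

order=[(4,2) → (3,2)]; open=[(2,2) g=3 f=6, (3,1) g=3 f=4, (3,3) g=3 f=6, (4,1) g=2 f=4, (4,3) g=2 f=6, (5,1) g=1 f=4, (5,3) g=1 f=6, (6,2) g=1 f=6]; closed=[(3,2), (4,2), (5,2)]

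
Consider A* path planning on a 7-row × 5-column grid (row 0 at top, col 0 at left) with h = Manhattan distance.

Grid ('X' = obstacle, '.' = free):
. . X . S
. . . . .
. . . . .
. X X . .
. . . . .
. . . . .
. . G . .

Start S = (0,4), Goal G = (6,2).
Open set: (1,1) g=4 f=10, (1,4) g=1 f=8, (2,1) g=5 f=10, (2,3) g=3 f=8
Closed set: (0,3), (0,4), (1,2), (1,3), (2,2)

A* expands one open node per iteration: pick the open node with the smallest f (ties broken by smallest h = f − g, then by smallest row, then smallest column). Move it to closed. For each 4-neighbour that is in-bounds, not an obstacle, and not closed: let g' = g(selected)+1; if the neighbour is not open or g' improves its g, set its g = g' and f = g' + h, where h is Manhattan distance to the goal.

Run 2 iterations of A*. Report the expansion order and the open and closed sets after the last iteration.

step 1: expand (2,3) (f=8, h=5) → closed; open now [(1,1) g=4 f=10, (1,4) g=1 f=8, (2,1) g=5 f=10, (2,4) g=4 f=10, (3,3) g=4 f=8]
step 2: expand (3,3) (f=8, h=4) → closed; open now [(1,1) g=4 f=10, (1,4) g=1 f=8, (2,1) g=5 f=10, (2,4) g=4 f=10, (3,4) g=5 f=10, (4,3) g=5 f=8]

order=[(2,3) → (3,3)]; open=[(1,1) g=4 f=10, (1,4) g=1 f=8, (2,1) g=5 f=10, (2,4) g=4 f=10, (3,4) g=5 f=10, (4,3) g=5 f=8]; closed=[(0,3), (0,4), (1,2), (1,3), (2,2), (2,3), (3,3)]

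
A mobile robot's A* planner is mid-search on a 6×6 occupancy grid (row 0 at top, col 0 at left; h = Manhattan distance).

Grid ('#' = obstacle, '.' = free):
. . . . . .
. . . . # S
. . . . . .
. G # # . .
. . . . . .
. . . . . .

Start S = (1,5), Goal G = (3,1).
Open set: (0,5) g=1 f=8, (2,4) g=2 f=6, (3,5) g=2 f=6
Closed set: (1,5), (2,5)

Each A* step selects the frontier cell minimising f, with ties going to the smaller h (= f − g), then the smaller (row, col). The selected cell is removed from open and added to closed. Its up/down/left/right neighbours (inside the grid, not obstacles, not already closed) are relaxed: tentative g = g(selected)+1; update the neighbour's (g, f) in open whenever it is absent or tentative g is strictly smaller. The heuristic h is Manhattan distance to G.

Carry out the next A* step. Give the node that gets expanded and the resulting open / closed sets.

expanded=(2,4); open=[(0,5) g=1 f=8, (2,3) g=3 f=6, (3,4) g=3 f=6, (3,5) g=2 f=6]; closed=[(1,5), (2,4), (2,5)]

step 1: expand (2,4) (f=6, h=4) → closed; open now [(0,5) g=1 f=8, (2,3) g=3 f=6, (3,4) g=3 f=6, (3,5) g=2 f=6]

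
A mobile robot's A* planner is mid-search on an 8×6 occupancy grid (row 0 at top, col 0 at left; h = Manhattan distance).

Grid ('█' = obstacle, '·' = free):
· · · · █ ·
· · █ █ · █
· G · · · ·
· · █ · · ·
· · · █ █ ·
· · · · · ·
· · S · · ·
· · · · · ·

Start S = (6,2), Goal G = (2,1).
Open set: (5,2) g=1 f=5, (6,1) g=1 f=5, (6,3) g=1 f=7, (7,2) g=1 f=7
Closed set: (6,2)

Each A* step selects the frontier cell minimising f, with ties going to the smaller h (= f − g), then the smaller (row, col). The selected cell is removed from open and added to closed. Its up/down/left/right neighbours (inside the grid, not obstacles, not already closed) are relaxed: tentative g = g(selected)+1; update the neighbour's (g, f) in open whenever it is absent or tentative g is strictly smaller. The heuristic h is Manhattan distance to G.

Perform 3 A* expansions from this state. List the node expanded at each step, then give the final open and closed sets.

order=[(5,2) → (4,2) → (4,1)]; open=[(3,1) g=4 f=5, (4,0) g=4 f=7, (5,1) g=2 f=5, (5,3) g=2 f=7, (6,1) g=1 f=5, (6,3) g=1 f=7, (7,2) g=1 f=7]; closed=[(4,1), (4,2), (5,2), (6,2)]

step 1: expand (5,2) (f=5, h=4) → closed; open now [(4,2) g=2 f=5, (5,1) g=2 f=5, (5,3) g=2 f=7, (6,1) g=1 f=5, (6,3) g=1 f=7, (7,2) g=1 f=7]
step 2: expand (4,2) (f=5, h=3) → closed; open now [(4,1) g=3 f=5, (5,1) g=2 f=5, (5,3) g=2 f=7, (6,1) g=1 f=5, (6,3) g=1 f=7, (7,2) g=1 f=7]
step 3: expand (4,1) (f=5, h=2) → closed; open now [(3,1) g=4 f=5, (4,0) g=4 f=7, (5,1) g=2 f=5, (5,3) g=2 f=7, (6,1) g=1 f=5, (6,3) g=1 f=7, (7,2) g=1 f=7]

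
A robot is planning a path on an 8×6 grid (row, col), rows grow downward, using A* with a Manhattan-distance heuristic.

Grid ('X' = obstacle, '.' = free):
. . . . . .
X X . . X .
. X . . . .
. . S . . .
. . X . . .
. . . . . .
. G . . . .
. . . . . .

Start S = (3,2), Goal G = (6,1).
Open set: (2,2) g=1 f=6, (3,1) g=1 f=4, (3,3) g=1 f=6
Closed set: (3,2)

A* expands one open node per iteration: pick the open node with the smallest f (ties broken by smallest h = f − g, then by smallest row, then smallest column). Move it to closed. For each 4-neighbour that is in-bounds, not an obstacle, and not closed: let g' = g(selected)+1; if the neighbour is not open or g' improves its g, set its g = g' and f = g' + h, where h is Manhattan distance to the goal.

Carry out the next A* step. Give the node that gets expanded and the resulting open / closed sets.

step 1: expand (3,1) (f=4, h=3) → closed; open now [(2,2) g=1 f=6, (3,0) g=2 f=6, (3,3) g=1 f=6, (4,1) g=2 f=4]

expanded=(3,1); open=[(2,2) g=1 f=6, (3,0) g=2 f=6, (3,3) g=1 f=6, (4,1) g=2 f=4]; closed=[(3,1), (3,2)]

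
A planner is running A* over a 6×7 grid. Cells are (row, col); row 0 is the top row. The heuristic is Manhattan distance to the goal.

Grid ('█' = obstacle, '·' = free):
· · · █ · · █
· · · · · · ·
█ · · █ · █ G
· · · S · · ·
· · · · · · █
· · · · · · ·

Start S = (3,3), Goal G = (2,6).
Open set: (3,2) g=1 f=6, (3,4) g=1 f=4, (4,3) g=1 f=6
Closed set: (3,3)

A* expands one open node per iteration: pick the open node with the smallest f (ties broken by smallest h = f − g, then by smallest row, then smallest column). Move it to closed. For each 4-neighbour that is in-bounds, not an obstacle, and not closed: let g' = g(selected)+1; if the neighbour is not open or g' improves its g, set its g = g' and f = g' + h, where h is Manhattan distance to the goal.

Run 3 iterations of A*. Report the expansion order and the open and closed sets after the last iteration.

order=[(3,4) → (2,4) → (3,5)]; open=[(1,4) g=3 f=6, (3,2) g=1 f=6, (3,6) g=3 f=4, (4,3) g=1 f=6, (4,4) g=2 f=6, (4,5) g=3 f=6]; closed=[(2,4), (3,3), (3,4), (3,5)]

step 1: expand (3,4) (f=4, h=3) → closed; open now [(2,4) g=2 f=4, (3,2) g=1 f=6, (3,5) g=2 f=4, (4,3) g=1 f=6, (4,4) g=2 f=6]
step 2: expand (2,4) (f=4, h=2) → closed; open now [(1,4) g=3 f=6, (3,2) g=1 f=6, (3,5) g=2 f=4, (4,3) g=1 f=6, (4,4) g=2 f=6]
step 3: expand (3,5) (f=4, h=2) → closed; open now [(1,4) g=3 f=6, (3,2) g=1 f=6, (3,6) g=3 f=4, (4,3) g=1 f=6, (4,4) g=2 f=6, (4,5) g=3 f=6]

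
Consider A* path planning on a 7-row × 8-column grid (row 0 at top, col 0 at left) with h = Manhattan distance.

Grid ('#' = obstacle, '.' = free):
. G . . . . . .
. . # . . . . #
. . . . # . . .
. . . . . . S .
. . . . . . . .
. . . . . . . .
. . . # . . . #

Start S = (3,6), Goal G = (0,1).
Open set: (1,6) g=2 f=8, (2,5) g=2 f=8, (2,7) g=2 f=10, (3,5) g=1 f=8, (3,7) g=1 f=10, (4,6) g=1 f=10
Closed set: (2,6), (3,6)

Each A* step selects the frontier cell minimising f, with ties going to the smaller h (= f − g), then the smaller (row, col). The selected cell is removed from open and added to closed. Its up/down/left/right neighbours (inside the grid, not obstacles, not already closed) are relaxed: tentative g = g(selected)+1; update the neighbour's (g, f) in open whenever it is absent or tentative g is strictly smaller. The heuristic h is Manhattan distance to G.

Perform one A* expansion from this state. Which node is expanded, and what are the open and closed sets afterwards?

expanded=(1,6); open=[(0,6) g=3 f=8, (1,5) g=3 f=8, (2,5) g=2 f=8, (2,7) g=2 f=10, (3,5) g=1 f=8, (3,7) g=1 f=10, (4,6) g=1 f=10]; closed=[(1,6), (2,6), (3,6)]

step 1: expand (1,6) (f=8, h=6) → closed; open now [(0,6) g=3 f=8, (1,5) g=3 f=8, (2,5) g=2 f=8, (2,7) g=2 f=10, (3,5) g=1 f=8, (3,7) g=1 f=10, (4,6) g=1 f=10]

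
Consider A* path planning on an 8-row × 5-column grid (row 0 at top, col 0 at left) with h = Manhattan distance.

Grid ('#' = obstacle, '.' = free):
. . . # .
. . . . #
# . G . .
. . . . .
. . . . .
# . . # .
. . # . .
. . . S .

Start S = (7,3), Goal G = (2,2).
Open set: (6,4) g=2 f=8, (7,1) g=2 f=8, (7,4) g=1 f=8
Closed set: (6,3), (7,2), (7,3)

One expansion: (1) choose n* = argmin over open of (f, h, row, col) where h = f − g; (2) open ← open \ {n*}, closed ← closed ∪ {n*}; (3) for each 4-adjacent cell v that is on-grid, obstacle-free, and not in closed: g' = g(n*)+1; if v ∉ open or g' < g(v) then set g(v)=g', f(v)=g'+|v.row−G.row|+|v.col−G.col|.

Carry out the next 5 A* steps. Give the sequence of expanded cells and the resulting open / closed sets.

step 1: expand (6,4) (f=8, h=6) → closed; open now [(5,4) g=3 f=8, (7,1) g=2 f=8, (7,4) g=1 f=8]
step 2: expand (5,4) (f=8, h=5) → closed; open now [(4,4) g=4 f=8, (7,1) g=2 f=8, (7,4) g=1 f=8]
step 3: expand (4,4) (f=8, h=4) → closed; open now [(3,4) g=5 f=8, (4,3) g=5 f=8, (7,1) g=2 f=8, (7,4) g=1 f=8]
step 4: expand (3,4) (f=8, h=3) → closed; open now [(2,4) g=6 f=8, (3,3) g=6 f=8, (4,3) g=5 f=8, (7,1) g=2 f=8, (7,4) g=1 f=8]
step 5: expand (2,4) (f=8, h=2) → closed; open now [(2,3) g=7 f=8, (3,3) g=6 f=8, (4,3) g=5 f=8, (7,1) g=2 f=8, (7,4) g=1 f=8]

order=[(6,4) → (5,4) → (4,4) → (3,4) → (2,4)]; open=[(2,3) g=7 f=8, (3,3) g=6 f=8, (4,3) g=5 f=8, (7,1) g=2 f=8, (7,4) g=1 f=8]; closed=[(2,4), (3,4), (4,4), (5,4), (6,3), (6,4), (7,2), (7,3)]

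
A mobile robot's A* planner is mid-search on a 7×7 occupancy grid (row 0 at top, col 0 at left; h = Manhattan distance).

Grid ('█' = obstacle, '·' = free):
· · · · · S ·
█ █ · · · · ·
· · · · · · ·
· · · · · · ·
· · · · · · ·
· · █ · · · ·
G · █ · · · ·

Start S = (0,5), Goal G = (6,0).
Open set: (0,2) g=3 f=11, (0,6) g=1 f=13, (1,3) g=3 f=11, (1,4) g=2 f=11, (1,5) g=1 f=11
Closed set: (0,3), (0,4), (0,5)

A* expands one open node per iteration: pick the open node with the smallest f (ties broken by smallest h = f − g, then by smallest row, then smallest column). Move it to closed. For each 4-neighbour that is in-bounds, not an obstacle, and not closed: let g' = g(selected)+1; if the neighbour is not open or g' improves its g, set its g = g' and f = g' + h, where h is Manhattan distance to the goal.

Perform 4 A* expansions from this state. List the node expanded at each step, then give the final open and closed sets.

order=[(0,2) → (0,1) → (0,0) → (1,2)]; open=[(0,6) g=1 f=13, (1,3) g=3 f=11, (1,4) g=2 f=11, (1,5) g=1 f=11, (2,2) g=5 f=11]; closed=[(0,0), (0,1), (0,2), (0,3), (0,4), (0,5), (1,2)]

step 1: expand (0,2) (f=11, h=8) → closed; open now [(0,1) g=4 f=11, (0,6) g=1 f=13, (1,2) g=4 f=11, (1,3) g=3 f=11, (1,4) g=2 f=11, (1,5) g=1 f=11]
step 2: expand (0,1) (f=11, h=7) → closed; open now [(0,0) g=5 f=11, (0,6) g=1 f=13, (1,2) g=4 f=11, (1,3) g=3 f=11, (1,4) g=2 f=11, (1,5) g=1 f=11]
step 3: expand (0,0) (f=11, h=6) → closed; open now [(0,6) g=1 f=13, (1,2) g=4 f=11, (1,3) g=3 f=11, (1,4) g=2 f=11, (1,5) g=1 f=11]
step 4: expand (1,2) (f=11, h=7) → closed; open now [(0,6) g=1 f=13, (1,3) g=3 f=11, (1,4) g=2 f=11, (1,5) g=1 f=11, (2,2) g=5 f=11]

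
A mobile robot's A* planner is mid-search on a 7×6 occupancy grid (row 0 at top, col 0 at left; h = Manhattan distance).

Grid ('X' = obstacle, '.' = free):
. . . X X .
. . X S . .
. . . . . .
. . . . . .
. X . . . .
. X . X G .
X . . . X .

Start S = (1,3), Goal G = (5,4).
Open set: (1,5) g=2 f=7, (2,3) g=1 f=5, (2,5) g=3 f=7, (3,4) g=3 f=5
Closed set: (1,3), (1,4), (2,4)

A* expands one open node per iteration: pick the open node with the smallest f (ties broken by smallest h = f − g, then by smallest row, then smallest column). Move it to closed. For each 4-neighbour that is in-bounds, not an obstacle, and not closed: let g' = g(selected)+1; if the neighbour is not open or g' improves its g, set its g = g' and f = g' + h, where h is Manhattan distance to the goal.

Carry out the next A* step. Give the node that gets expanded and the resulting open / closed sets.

step 1: expand (3,4) (f=5, h=2) → closed; open now [(1,5) g=2 f=7, (2,3) g=1 f=5, (2,5) g=3 f=7, (3,3) g=4 f=7, (3,5) g=4 f=7, (4,4) g=4 f=5]

expanded=(3,4); open=[(1,5) g=2 f=7, (2,3) g=1 f=5, (2,5) g=3 f=7, (3,3) g=4 f=7, (3,5) g=4 f=7, (4,4) g=4 f=5]; closed=[(1,3), (1,4), (2,4), (3,4)]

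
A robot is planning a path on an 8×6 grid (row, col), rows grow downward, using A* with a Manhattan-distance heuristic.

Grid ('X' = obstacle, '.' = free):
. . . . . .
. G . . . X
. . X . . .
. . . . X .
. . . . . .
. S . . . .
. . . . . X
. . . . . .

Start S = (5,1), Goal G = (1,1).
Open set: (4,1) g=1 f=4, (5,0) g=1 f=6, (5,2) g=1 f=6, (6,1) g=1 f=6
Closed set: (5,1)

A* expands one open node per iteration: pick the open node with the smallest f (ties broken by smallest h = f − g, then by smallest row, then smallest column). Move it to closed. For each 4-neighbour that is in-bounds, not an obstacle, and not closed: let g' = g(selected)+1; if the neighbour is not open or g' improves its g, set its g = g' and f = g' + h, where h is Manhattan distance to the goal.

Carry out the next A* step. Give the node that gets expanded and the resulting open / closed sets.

step 1: expand (4,1) (f=4, h=3) → closed; open now [(3,1) g=2 f=4, (4,0) g=2 f=6, (4,2) g=2 f=6, (5,0) g=1 f=6, (5,2) g=1 f=6, (6,1) g=1 f=6]

expanded=(4,1); open=[(3,1) g=2 f=4, (4,0) g=2 f=6, (4,2) g=2 f=6, (5,0) g=1 f=6, (5,2) g=1 f=6, (6,1) g=1 f=6]; closed=[(4,1), (5,1)]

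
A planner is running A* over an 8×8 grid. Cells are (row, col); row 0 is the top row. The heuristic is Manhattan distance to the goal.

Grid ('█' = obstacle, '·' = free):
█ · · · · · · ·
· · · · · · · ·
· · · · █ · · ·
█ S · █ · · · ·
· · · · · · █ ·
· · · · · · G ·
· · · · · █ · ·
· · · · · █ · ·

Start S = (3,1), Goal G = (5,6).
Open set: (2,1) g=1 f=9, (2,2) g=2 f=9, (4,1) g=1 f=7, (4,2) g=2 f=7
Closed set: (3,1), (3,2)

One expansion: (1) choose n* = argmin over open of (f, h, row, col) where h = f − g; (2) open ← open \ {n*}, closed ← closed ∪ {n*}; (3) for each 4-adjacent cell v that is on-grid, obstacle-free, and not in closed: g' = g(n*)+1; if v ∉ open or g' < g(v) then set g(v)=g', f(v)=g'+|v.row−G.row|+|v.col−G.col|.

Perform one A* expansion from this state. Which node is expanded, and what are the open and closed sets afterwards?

step 1: expand (4,2) (f=7, h=5) → closed; open now [(2,1) g=1 f=9, (2,2) g=2 f=9, (4,1) g=1 f=7, (4,3) g=3 f=7, (5,2) g=3 f=7]

expanded=(4,2); open=[(2,1) g=1 f=9, (2,2) g=2 f=9, (4,1) g=1 f=7, (4,3) g=3 f=7, (5,2) g=3 f=7]; closed=[(3,1), (3,2), (4,2)]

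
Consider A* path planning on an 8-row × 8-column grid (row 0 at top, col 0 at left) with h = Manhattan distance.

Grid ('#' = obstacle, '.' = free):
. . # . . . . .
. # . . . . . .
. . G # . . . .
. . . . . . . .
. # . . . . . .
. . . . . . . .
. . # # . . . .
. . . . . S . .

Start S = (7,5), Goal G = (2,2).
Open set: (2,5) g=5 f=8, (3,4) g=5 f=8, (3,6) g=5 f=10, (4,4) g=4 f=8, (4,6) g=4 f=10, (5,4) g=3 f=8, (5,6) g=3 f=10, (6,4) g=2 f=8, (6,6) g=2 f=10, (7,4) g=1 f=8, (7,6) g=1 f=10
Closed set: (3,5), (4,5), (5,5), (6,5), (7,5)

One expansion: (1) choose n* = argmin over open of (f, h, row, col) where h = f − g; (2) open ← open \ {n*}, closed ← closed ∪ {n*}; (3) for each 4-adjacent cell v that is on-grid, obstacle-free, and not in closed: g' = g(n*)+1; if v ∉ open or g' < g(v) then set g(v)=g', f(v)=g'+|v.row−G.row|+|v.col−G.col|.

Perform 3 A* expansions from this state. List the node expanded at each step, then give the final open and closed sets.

step 1: expand (2,5) (f=8, h=3) → closed; open now [(1,5) g=6 f=10, (2,4) g=6 f=8, (2,6) g=6 f=10, (3,4) g=5 f=8, (3,6) g=5 f=10, (4,4) g=4 f=8, (4,6) g=4 f=10, (5,4) g=3 f=8, (5,6) g=3 f=10, (6,4) g=2 f=8, (6,6) g=2 f=10, (7,4) g=1 f=8, (7,6) g=1 f=10]
step 2: expand (2,4) (f=8, h=2) → closed; open now [(1,4) g=7 f=10, (1,5) g=6 f=10, (2,6) g=6 f=10, (3,4) g=5 f=8, (3,6) g=5 f=10, (4,4) g=4 f=8, (4,6) g=4 f=10, (5,4) g=3 f=8, (5,6) g=3 f=10, (6,4) g=2 f=8, (6,6) g=2 f=10, (7,4) g=1 f=8, (7,6) g=1 f=10]
step 3: expand (3,4) (f=8, h=3) → closed; open now [(1,4) g=7 f=10, (1,5) g=6 f=10, (2,6) g=6 f=10, (3,3) g=6 f=8, (3,6) g=5 f=10, (4,4) g=4 f=8, (4,6) g=4 f=10, (5,4) g=3 f=8, (5,6) g=3 f=10, (6,4) g=2 f=8, (6,6) g=2 f=10, (7,4) g=1 f=8, (7,6) g=1 f=10]

order=[(2,5) → (2,4) → (3,4)]; open=[(1,4) g=7 f=10, (1,5) g=6 f=10, (2,6) g=6 f=10, (3,3) g=6 f=8, (3,6) g=5 f=10, (4,4) g=4 f=8, (4,6) g=4 f=10, (5,4) g=3 f=8, (5,6) g=3 f=10, (6,4) g=2 f=8, (6,6) g=2 f=10, (7,4) g=1 f=8, (7,6) g=1 f=10]; closed=[(2,4), (2,5), (3,4), (3,5), (4,5), (5,5), (6,5), (7,5)]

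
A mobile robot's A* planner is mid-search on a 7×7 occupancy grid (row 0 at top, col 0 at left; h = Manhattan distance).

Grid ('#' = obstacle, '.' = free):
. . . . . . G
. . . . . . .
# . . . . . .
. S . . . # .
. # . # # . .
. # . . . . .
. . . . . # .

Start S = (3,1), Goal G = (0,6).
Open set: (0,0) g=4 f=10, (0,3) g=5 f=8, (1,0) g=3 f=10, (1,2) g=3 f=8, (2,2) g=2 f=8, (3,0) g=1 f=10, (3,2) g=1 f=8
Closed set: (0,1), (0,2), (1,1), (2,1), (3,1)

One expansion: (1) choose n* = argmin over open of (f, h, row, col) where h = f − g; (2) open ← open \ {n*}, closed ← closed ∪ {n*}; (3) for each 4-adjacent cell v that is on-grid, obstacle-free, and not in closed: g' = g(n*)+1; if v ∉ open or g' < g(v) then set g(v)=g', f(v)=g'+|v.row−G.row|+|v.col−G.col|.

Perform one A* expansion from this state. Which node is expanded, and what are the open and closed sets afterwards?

expanded=(0,3); open=[(0,0) g=4 f=10, (0,4) g=6 f=8, (1,0) g=3 f=10, (1,2) g=3 f=8, (1,3) g=6 f=10, (2,2) g=2 f=8, (3,0) g=1 f=10, (3,2) g=1 f=8]; closed=[(0,1), (0,2), (0,3), (1,1), (2,1), (3,1)]

step 1: expand (0,3) (f=8, h=3) → closed; open now [(0,0) g=4 f=10, (0,4) g=6 f=8, (1,0) g=3 f=10, (1,2) g=3 f=8, (1,3) g=6 f=10, (2,2) g=2 f=8, (3,0) g=1 f=10, (3,2) g=1 f=8]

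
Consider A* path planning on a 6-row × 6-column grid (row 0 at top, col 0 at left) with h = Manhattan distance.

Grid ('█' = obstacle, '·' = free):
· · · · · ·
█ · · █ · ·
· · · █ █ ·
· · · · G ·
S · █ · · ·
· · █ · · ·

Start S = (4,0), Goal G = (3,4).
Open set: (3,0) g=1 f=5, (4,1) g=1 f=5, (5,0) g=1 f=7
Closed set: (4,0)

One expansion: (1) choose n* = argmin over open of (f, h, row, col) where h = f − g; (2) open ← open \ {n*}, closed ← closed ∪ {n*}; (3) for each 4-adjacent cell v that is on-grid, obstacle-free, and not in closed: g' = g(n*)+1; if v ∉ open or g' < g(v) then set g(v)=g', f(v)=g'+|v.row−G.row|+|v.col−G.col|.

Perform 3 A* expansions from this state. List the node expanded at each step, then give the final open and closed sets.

step 1: expand (3,0) (f=5, h=4) → closed; open now [(2,0) g=2 f=7, (3,1) g=2 f=5, (4,1) g=1 f=5, (5,0) g=1 f=7]
step 2: expand (3,1) (f=5, h=3) → closed; open now [(2,0) g=2 f=7, (2,1) g=3 f=7, (3,2) g=3 f=5, (4,1) g=1 f=5, (5,0) g=1 f=7]
step 3: expand (3,2) (f=5, h=2) → closed; open now [(2,0) g=2 f=7, (2,1) g=3 f=7, (2,2) g=4 f=7, (3,3) g=4 f=5, (4,1) g=1 f=5, (5,0) g=1 f=7]

order=[(3,0) → (3,1) → (3,2)]; open=[(2,0) g=2 f=7, (2,1) g=3 f=7, (2,2) g=4 f=7, (3,3) g=4 f=5, (4,1) g=1 f=5, (5,0) g=1 f=7]; closed=[(3,0), (3,1), (3,2), (4,0)]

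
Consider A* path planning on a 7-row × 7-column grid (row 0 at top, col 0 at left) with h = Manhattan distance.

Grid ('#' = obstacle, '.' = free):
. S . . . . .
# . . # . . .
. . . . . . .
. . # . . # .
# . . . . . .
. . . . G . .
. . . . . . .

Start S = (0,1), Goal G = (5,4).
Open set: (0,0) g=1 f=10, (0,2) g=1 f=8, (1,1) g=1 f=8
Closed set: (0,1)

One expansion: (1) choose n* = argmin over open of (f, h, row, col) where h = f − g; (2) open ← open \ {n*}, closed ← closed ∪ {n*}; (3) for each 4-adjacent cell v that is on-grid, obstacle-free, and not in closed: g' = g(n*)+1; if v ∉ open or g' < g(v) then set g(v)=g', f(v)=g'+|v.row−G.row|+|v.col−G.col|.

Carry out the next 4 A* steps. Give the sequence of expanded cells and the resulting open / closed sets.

order=[(0,2) → (0,3) → (0,4) → (1,4)]; open=[(0,0) g=1 f=10, (0,5) g=4 f=10, (1,1) g=1 f=8, (1,2) g=2 f=8, (1,5) g=5 f=10, (2,4) g=5 f=8]; closed=[(0,1), (0,2), (0,3), (0,4), (1,4)]

step 1: expand (0,2) (f=8, h=7) → closed; open now [(0,0) g=1 f=10, (0,3) g=2 f=8, (1,1) g=1 f=8, (1,2) g=2 f=8]
step 2: expand (0,3) (f=8, h=6) → closed; open now [(0,0) g=1 f=10, (0,4) g=3 f=8, (1,1) g=1 f=8, (1,2) g=2 f=8]
step 3: expand (0,4) (f=8, h=5) → closed; open now [(0,0) g=1 f=10, (0,5) g=4 f=10, (1,1) g=1 f=8, (1,2) g=2 f=8, (1,4) g=4 f=8]
step 4: expand (1,4) (f=8, h=4) → closed; open now [(0,0) g=1 f=10, (0,5) g=4 f=10, (1,1) g=1 f=8, (1,2) g=2 f=8, (1,5) g=5 f=10, (2,4) g=5 f=8]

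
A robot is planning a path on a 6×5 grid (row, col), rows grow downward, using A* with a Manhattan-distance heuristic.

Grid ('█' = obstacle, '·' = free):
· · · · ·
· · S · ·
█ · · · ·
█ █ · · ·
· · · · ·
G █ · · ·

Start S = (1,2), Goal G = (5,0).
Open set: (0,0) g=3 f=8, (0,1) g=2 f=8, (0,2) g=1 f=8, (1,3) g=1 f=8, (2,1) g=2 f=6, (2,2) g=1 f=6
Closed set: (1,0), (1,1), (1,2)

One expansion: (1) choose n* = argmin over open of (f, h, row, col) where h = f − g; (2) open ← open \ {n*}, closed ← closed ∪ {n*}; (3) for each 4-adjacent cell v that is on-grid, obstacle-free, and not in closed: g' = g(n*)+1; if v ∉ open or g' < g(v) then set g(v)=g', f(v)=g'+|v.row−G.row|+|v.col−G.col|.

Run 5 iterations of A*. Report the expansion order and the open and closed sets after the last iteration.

order=[(2,1) → (2,2) → (3,2) → (4,2) → (4,1)]; open=[(0,0) g=3 f=8, (0,1) g=2 f=8, (0,2) g=1 f=8, (1,3) g=1 f=8, (2,3) g=2 f=8, (3,3) g=3 f=8, (4,0) g=5 f=6, (4,3) g=4 f=8, (5,2) g=4 f=6]; closed=[(1,0), (1,1), (1,2), (2,1), (2,2), (3,2), (4,1), (4,2)]

step 1: expand (2,1) (f=6, h=4) → closed; open now [(0,0) g=3 f=8, (0,1) g=2 f=8, (0,2) g=1 f=8, (1,3) g=1 f=8, (2,2) g=1 f=6]
step 2: expand (2,2) (f=6, h=5) → closed; open now [(0,0) g=3 f=8, (0,1) g=2 f=8, (0,2) g=1 f=8, (1,3) g=1 f=8, (2,3) g=2 f=8, (3,2) g=2 f=6]
step 3: expand (3,2) (f=6, h=4) → closed; open now [(0,0) g=3 f=8, (0,1) g=2 f=8, (0,2) g=1 f=8, (1,3) g=1 f=8, (2,3) g=2 f=8, (3,3) g=3 f=8, (4,2) g=3 f=6]
step 4: expand (4,2) (f=6, h=3) → closed; open now [(0,0) g=3 f=8, (0,1) g=2 f=8, (0,2) g=1 f=8, (1,3) g=1 f=8, (2,3) g=2 f=8, (3,3) g=3 f=8, (4,1) g=4 f=6, (4,3) g=4 f=8, (5,2) g=4 f=6]
step 5: expand (4,1) (f=6, h=2) → closed; open now [(0,0) g=3 f=8, (0,1) g=2 f=8, (0,2) g=1 f=8, (1,3) g=1 f=8, (2,3) g=2 f=8, (3,3) g=3 f=8, (4,0) g=5 f=6, (4,3) g=4 f=8, (5,2) g=4 f=6]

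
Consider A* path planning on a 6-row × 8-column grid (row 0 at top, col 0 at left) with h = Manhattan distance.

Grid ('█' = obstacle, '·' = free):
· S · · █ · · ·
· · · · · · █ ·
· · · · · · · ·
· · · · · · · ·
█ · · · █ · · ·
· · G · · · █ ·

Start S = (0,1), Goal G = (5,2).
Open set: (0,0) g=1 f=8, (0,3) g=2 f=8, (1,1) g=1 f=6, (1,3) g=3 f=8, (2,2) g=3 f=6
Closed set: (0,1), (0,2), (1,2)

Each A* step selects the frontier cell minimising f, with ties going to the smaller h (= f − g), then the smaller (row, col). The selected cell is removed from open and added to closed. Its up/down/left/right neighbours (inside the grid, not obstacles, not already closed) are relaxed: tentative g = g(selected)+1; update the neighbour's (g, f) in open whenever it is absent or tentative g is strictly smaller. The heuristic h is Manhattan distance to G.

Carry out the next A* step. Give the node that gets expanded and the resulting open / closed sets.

step 1: expand (2,2) (f=6, h=3) → closed; open now [(0,0) g=1 f=8, (0,3) g=2 f=8, (1,1) g=1 f=6, (1,3) g=3 f=8, (2,1) g=4 f=8, (2,3) g=4 f=8, (3,2) g=4 f=6]

expanded=(2,2); open=[(0,0) g=1 f=8, (0,3) g=2 f=8, (1,1) g=1 f=6, (1,3) g=3 f=8, (2,1) g=4 f=8, (2,3) g=4 f=8, (3,2) g=4 f=6]; closed=[(0,1), (0,2), (1,2), (2,2)]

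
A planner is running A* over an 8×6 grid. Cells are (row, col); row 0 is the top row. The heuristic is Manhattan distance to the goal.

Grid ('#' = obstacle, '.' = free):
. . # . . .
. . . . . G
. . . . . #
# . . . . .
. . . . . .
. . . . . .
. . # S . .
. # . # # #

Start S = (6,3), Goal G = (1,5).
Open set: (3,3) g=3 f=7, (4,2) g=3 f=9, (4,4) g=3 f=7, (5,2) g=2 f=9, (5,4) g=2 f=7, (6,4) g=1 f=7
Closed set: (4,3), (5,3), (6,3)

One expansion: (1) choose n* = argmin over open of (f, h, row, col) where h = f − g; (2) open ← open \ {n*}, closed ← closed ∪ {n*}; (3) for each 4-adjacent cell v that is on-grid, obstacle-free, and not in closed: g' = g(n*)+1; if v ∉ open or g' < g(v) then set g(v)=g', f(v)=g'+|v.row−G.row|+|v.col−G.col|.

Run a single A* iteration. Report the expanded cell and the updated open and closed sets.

expanded=(3,3); open=[(2,3) g=4 f=7, (3,2) g=4 f=9, (3,4) g=4 f=7, (4,2) g=3 f=9, (4,4) g=3 f=7, (5,2) g=2 f=9, (5,4) g=2 f=7, (6,4) g=1 f=7]; closed=[(3,3), (4,3), (5,3), (6,3)]

step 1: expand (3,3) (f=7, h=4) → closed; open now [(2,3) g=4 f=7, (3,2) g=4 f=9, (3,4) g=4 f=7, (4,2) g=3 f=9, (4,4) g=3 f=7, (5,2) g=2 f=9, (5,4) g=2 f=7, (6,4) g=1 f=7]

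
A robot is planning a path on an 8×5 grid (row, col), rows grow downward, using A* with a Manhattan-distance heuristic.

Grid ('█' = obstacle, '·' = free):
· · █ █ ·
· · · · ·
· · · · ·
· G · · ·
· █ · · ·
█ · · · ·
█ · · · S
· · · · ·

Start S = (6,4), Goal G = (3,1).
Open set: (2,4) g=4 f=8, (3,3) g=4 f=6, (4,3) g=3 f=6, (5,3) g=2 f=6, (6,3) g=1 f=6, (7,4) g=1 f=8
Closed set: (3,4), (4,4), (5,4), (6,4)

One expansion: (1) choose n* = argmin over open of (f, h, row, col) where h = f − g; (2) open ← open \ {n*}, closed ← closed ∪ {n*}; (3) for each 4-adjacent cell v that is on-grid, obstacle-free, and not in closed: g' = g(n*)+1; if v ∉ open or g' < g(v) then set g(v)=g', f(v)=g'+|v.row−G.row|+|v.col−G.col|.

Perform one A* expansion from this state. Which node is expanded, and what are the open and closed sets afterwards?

step 1: expand (3,3) (f=6, h=2) → closed; open now [(2,3) g=5 f=8, (2,4) g=4 f=8, (3,2) g=5 f=6, (4,3) g=3 f=6, (5,3) g=2 f=6, (6,3) g=1 f=6, (7,4) g=1 f=8]

expanded=(3,3); open=[(2,3) g=5 f=8, (2,4) g=4 f=8, (3,2) g=5 f=6, (4,3) g=3 f=6, (5,3) g=2 f=6, (6,3) g=1 f=6, (7,4) g=1 f=8]; closed=[(3,3), (3,4), (4,4), (5,4), (6,4)]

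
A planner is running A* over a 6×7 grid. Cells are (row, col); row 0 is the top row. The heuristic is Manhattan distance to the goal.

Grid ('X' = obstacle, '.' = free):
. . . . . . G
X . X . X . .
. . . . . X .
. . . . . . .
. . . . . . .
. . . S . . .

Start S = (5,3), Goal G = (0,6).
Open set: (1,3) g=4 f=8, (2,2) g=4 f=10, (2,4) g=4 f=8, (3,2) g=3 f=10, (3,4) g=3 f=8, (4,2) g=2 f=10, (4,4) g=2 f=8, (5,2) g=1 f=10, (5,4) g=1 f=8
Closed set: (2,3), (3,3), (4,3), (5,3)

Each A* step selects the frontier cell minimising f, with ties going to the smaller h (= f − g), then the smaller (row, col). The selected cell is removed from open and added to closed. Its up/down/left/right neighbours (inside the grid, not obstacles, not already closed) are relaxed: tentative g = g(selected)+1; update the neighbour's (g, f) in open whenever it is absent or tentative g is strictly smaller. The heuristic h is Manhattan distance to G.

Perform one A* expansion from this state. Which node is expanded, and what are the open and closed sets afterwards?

step 1: expand (1,3) (f=8, h=4) → closed; open now [(0,3) g=5 f=8, (2,2) g=4 f=10, (2,4) g=4 f=8, (3,2) g=3 f=10, (3,4) g=3 f=8, (4,2) g=2 f=10, (4,4) g=2 f=8, (5,2) g=1 f=10, (5,4) g=1 f=8]

expanded=(1,3); open=[(0,3) g=5 f=8, (2,2) g=4 f=10, (2,4) g=4 f=8, (3,2) g=3 f=10, (3,4) g=3 f=8, (4,2) g=2 f=10, (4,4) g=2 f=8, (5,2) g=1 f=10, (5,4) g=1 f=8]; closed=[(1,3), (2,3), (3,3), (4,3), (5,3)]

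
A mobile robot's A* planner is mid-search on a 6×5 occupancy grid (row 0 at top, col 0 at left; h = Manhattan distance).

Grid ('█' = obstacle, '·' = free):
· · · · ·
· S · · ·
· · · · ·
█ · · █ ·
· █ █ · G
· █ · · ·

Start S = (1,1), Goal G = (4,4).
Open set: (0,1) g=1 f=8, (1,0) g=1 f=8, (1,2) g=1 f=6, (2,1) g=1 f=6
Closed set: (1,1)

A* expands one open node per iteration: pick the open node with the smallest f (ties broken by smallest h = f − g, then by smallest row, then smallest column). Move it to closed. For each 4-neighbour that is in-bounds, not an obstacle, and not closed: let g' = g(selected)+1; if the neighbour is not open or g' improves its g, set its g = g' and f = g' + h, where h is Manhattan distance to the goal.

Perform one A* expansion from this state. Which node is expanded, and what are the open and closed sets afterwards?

step 1: expand (1,2) (f=6, h=5) → closed; open now [(0,1) g=1 f=8, (0,2) g=2 f=8, (1,0) g=1 f=8, (1,3) g=2 f=6, (2,1) g=1 f=6, (2,2) g=2 f=6]

expanded=(1,2); open=[(0,1) g=1 f=8, (0,2) g=2 f=8, (1,0) g=1 f=8, (1,3) g=2 f=6, (2,1) g=1 f=6, (2,2) g=2 f=6]; closed=[(1,1), (1,2)]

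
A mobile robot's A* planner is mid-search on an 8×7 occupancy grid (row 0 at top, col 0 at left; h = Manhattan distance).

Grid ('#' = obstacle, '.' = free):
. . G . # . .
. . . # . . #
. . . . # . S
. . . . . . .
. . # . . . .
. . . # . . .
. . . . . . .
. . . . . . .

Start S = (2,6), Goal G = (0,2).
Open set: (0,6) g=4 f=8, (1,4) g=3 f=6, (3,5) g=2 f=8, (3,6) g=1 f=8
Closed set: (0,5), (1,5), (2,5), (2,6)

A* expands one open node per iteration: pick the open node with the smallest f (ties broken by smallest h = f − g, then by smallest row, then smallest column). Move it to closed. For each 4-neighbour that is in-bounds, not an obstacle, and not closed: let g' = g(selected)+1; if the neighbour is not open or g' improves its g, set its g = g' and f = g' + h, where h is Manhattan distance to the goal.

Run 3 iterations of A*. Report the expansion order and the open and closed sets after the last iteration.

order=[(1,4) → (0,6) → (3,5)]; open=[(3,4) g=3 f=8, (3,6) g=1 f=8, (4,5) g=3 f=10]; closed=[(0,5), (0,6), (1,4), (1,5), (2,5), (2,6), (3,5)]

step 1: expand (1,4) (f=6, h=3) → closed; open now [(0,6) g=4 f=8, (3,5) g=2 f=8, (3,6) g=1 f=8]
step 2: expand (0,6) (f=8, h=4) → closed; open now [(3,5) g=2 f=8, (3,6) g=1 f=8]
step 3: expand (3,5) (f=8, h=6) → closed; open now [(3,4) g=3 f=8, (3,6) g=1 f=8, (4,5) g=3 f=10]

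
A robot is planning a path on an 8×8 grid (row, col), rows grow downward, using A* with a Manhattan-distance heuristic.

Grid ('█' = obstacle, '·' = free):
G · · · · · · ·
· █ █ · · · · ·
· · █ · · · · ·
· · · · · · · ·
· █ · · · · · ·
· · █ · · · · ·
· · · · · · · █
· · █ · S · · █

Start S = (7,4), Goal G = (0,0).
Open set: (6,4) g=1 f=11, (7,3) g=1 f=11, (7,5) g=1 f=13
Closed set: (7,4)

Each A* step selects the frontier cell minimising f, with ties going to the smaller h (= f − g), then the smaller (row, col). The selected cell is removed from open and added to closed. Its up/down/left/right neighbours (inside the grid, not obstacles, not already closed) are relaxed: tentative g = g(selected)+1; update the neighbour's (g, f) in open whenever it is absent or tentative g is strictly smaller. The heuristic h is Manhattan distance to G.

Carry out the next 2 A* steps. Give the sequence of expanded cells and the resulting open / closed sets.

step 1: expand (6,4) (f=11, h=10) → closed; open now [(5,4) g=2 f=11, (6,3) g=2 f=11, (6,5) g=2 f=13, (7,3) g=1 f=11, (7,5) g=1 f=13]
step 2: expand (5,4) (f=11, h=9) → closed; open now [(4,4) g=3 f=11, (5,3) g=3 f=11, (5,5) g=3 f=13, (6,3) g=2 f=11, (6,5) g=2 f=13, (7,3) g=1 f=11, (7,5) g=1 f=13]

order=[(6,4) → (5,4)]; open=[(4,4) g=3 f=11, (5,3) g=3 f=11, (5,5) g=3 f=13, (6,3) g=2 f=11, (6,5) g=2 f=13, (7,3) g=1 f=11, (7,5) g=1 f=13]; closed=[(5,4), (6,4), (7,4)]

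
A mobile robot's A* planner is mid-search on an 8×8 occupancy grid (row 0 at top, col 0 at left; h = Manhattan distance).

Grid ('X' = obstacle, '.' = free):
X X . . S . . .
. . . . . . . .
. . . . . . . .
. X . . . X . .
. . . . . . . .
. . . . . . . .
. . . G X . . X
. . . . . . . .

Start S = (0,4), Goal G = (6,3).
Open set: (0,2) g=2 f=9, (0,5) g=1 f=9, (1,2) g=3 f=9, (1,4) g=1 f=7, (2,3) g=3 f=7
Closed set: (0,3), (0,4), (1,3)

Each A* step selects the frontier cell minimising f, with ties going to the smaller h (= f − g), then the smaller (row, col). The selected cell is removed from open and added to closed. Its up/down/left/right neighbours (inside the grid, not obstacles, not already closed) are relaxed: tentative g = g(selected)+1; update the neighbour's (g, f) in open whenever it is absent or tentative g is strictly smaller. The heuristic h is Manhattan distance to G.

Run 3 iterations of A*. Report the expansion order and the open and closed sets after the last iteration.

step 1: expand (2,3) (f=7, h=4) → closed; open now [(0,2) g=2 f=9, (0,5) g=1 f=9, (1,2) g=3 f=9, (1,4) g=1 f=7, (2,2) g=4 f=9, (2,4) g=4 f=9, (3,3) g=4 f=7]
step 2: expand (3,3) (f=7, h=3) → closed; open now [(0,2) g=2 f=9, (0,5) g=1 f=9, (1,2) g=3 f=9, (1,4) g=1 f=7, (2,2) g=4 f=9, (2,4) g=4 f=9, (3,2) g=5 f=9, (3,4) g=5 f=9, (4,3) g=5 f=7]
step 3: expand (4,3) (f=7, h=2) → closed; open now [(0,2) g=2 f=9, (0,5) g=1 f=9, (1,2) g=3 f=9, (1,4) g=1 f=7, (2,2) g=4 f=9, (2,4) g=4 f=9, (3,2) g=5 f=9, (3,4) g=5 f=9, (4,2) g=6 f=9, (4,4) g=6 f=9, (5,3) g=6 f=7]

order=[(2,3) → (3,3) → (4,3)]; open=[(0,2) g=2 f=9, (0,5) g=1 f=9, (1,2) g=3 f=9, (1,4) g=1 f=7, (2,2) g=4 f=9, (2,4) g=4 f=9, (3,2) g=5 f=9, (3,4) g=5 f=9, (4,2) g=6 f=9, (4,4) g=6 f=9, (5,3) g=6 f=7]; closed=[(0,3), (0,4), (1,3), (2,3), (3,3), (4,3)]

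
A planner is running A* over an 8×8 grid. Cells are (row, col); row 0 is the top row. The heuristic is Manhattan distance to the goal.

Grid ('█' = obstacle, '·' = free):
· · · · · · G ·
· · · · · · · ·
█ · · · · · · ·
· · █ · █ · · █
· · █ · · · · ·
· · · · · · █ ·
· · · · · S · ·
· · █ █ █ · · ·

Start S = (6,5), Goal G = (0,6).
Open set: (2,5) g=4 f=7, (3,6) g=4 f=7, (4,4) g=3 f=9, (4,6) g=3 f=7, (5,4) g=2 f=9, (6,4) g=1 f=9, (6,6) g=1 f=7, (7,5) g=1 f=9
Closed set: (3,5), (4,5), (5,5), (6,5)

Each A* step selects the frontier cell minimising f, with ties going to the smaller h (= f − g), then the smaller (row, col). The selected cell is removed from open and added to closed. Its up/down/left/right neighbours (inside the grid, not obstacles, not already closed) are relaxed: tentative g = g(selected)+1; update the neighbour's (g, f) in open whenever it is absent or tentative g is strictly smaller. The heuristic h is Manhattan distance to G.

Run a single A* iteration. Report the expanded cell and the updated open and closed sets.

expanded=(2,5); open=[(1,5) g=5 f=7, (2,4) g=5 f=9, (2,6) g=5 f=7, (3,6) g=4 f=7, (4,4) g=3 f=9, (4,6) g=3 f=7, (5,4) g=2 f=9, (6,4) g=1 f=9, (6,6) g=1 f=7, (7,5) g=1 f=9]; closed=[(2,5), (3,5), (4,5), (5,5), (6,5)]

step 1: expand (2,5) (f=7, h=3) → closed; open now [(1,5) g=5 f=7, (2,4) g=5 f=9, (2,6) g=5 f=7, (3,6) g=4 f=7, (4,4) g=3 f=9, (4,6) g=3 f=7, (5,4) g=2 f=9, (6,4) g=1 f=9, (6,6) g=1 f=7, (7,5) g=1 f=9]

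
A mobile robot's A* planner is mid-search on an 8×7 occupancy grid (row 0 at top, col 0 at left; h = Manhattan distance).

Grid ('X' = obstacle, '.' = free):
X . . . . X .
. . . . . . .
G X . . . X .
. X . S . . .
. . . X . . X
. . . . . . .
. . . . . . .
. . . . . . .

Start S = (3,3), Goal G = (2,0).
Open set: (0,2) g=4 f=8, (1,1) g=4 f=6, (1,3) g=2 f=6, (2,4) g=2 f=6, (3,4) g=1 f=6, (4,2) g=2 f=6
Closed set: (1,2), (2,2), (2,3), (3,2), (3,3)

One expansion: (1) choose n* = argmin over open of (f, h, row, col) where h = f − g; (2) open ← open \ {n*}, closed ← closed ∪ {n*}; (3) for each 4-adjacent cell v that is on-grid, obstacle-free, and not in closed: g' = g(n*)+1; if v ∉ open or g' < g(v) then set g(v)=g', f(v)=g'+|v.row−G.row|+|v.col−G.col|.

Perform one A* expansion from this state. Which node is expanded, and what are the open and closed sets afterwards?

step 1: expand (1,1) (f=6, h=2) → closed; open now [(0,1) g=5 f=8, (0,2) g=4 f=8, (1,0) g=5 f=6, (1,3) g=2 f=6, (2,4) g=2 f=6, (3,4) g=1 f=6, (4,2) g=2 f=6]

expanded=(1,1); open=[(0,1) g=5 f=8, (0,2) g=4 f=8, (1,0) g=5 f=6, (1,3) g=2 f=6, (2,4) g=2 f=6, (3,4) g=1 f=6, (4,2) g=2 f=6]; closed=[(1,1), (1,2), (2,2), (2,3), (3,2), (3,3)]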